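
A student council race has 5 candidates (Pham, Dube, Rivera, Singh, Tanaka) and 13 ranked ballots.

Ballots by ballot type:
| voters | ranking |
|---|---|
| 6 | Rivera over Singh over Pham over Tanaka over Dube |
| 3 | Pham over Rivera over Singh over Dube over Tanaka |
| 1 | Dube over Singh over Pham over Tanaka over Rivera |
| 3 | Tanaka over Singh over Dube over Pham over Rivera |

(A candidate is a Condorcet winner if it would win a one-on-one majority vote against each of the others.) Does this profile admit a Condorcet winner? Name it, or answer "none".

none

Pairwise majorities:
Pham vs Dube: Pham, 9–4.
Pham vs Rivera: 3+1+3 = 7 for Pham, 6 for Rivera — Pham by 7–6.
Pham vs Singh: 3 to 10, Singh.
Pham vs Tanaka: Pham preferred on 6+3+1 = 10 ballots; Pham wins 10–3.
Dube vs Rivera: Rivera wins 9–4.
Dube vs Singh: Singh, 12–1.
Dube vs Tanaka: 4 to 9, Tanaka.
Rivera vs Singh: Rivera is ranked higher on 6+3 = 9 ballots, Singh on 4. Rivera wins 9–4.
Rivera vs Tanaka: Rivera preferred on 6+3 = 9 ballots; Rivera wins 9–4.
Singh vs Tanaka: 10 to 3, Singh.
Each candidate drops at least one matchup (Pham loses to Singh; Dube loses to Pham; Rivera loses to Pham; Singh loses to Rivera; Tanaka loses to Pham); the cycle Pham > Rivera > Singh > Pham rules out a Condorcet winner.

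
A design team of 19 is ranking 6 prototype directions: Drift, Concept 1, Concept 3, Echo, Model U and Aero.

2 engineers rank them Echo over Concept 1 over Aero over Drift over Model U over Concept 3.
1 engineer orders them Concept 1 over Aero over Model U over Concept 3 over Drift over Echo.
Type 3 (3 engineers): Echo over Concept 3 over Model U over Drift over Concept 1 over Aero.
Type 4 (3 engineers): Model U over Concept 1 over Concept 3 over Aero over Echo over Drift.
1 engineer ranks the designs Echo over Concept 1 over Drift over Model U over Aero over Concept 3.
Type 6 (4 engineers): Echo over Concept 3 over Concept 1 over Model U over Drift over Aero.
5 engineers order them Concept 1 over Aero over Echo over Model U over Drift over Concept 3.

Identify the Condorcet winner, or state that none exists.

Pairwise majorities:
Drift vs Concept 1: Concept 1 wins 16–3.
Drift vs Concept 3: Concept 3, 11–8.
Drift vs Echo: Echo, 18–1.
Drift vs Model U: Model U wins 16–3.
Drift–Aero: Aero 11–8.
Concept 1 vs Concept 3: Concept 1, 12–7.
Concept 1–Echo: Echo 10–9.
Concept 1–Model U: Concept 1 13–6.
Concept 1 vs Aero: Concept 1 wins 19–0.
Concept 3 vs Echo: Echo wins 15–4.
Concept 3 vs Model U: Model U, 12–7.
Concept 3–Aero: Concept 3 10–9.
Echo vs Model U: Echo, 15–4.
Echo–Aero: Echo 10–9.
Model U vs Aero: Model U, 11–8.
Echo beats each of Drift, Concept 1, Concept 3, Model U, Aero — Echo is the Condorcet winner.

Echo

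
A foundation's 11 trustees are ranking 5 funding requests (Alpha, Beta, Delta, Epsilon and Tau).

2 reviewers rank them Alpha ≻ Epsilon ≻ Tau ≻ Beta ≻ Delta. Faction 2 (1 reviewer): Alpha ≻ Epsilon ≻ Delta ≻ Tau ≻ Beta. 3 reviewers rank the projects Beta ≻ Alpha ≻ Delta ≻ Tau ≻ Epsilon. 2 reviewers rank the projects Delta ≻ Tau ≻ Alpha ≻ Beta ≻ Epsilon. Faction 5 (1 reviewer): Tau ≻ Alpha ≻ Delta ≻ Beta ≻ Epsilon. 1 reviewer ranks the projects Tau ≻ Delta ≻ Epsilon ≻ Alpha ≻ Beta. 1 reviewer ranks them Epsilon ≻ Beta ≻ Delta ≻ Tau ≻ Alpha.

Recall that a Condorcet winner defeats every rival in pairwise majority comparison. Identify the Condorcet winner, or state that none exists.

Alpha

Check each pair by majority over 11 ballots:
Alpha vs Beta: 7 to 4, Alpha.
Alpha vs Delta: Alpha is ranked higher on 2+1+3+1 = 7 ballots, Delta on 4. Alpha wins 7–4.
Alpha vs Epsilon: Alpha preferred on 2+1+3+2+1 = 9 ballots; Alpha wins 9–2.
Alpha vs Tau: Alpha preferred on 2+1+3 = 6 ballots; Alpha wins 6–5.
Beta vs Delta: Beta preferred on 2+3+1 = 6 ballots; Beta wins 6–5.
Beta vs Epsilon: Beta is ranked higher on 3+2+1 = 6 ballots, Epsilon on 5. Beta wins 6–5.
Beta vs Tau: Beta preferred on 3+1 = 4 ballots; Tau wins 7–4.
Delta vs Epsilon: Delta is ranked higher on 3+2+1+1 = 7 ballots, Epsilon on 4. Delta wins 7–4.
Delta vs Tau: 7 to 4, Delta.
Epsilon vs Tau: Epsilon preferred on 2+1+1 = 4 ballots; Tau wins 7–4.
Only Alpha has no losses; Alpha is the Condorcet winner.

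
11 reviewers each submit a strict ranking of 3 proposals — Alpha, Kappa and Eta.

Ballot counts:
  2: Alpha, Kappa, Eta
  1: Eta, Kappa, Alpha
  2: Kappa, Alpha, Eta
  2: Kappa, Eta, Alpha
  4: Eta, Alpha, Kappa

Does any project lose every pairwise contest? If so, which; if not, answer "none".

none

Pairwise majorities:
Alpha vs Kappa: Alpha wins 6–5.
Alpha vs Eta: Eta wins 7–4.
Kappa vs Eta: Kappa, 6–5.
Each project has at least one pairwise win (Alpha beats Kappa; Kappa beats Eta; Eta beats Alpha) — no Condorcet loser.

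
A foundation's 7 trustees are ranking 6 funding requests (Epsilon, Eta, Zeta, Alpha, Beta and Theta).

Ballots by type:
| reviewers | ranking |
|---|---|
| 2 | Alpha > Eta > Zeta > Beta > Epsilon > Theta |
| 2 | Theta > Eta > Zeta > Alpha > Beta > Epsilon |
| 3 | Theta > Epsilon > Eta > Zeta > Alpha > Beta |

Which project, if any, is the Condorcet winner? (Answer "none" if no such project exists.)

Theta

Check each pair by majority over 7 ballots:
Epsilon vs Eta: Epsilon is ranked higher on 3 ballots, Eta on 4. Eta wins 4–3.
Epsilon vs Zeta: Epsilon is ranked higher on 3 ballots, Zeta on 4. Zeta wins 4–3.
Epsilon vs Alpha: Epsilon preferred on 3 ballots; Alpha wins 4–3.
Epsilon vs Beta: Epsilon is ranked higher on 3 ballots, Beta on 4. Beta wins 4–3.
Epsilon vs Theta: Epsilon is ranked higher on 2 ballots, Theta on 5. Theta wins 5–2.
Eta vs Zeta: Eta is ranked higher on 2+2+3 = 7 ballots, Zeta on 0. Eta wins 7–0.
Eta vs Alpha: 2+3 = 5 for Eta, 2 for Alpha — Eta by 5–2.
Eta vs Beta: 2+2+3 = 7 for Eta, 0 for Beta — Eta by 7–0.
Eta vs Theta: 2 to 5, Theta.
Zeta vs Alpha: Zeta preferred on 2+3 = 5 ballots; Zeta wins 5–2.
Zeta vs Beta: 2+2+3 = 7 for Zeta, 0 for Beta — Zeta by 7–0.
Zeta vs Theta: 2 to 5, Theta.
Alpha vs Beta: 7 to 0, Alpha.
Alpha vs Theta: 2 for Alpha, 5 for Theta — Theta by 5–2.
Beta vs Theta: 2 for Beta, 5 for Theta — Theta by 5–2.
Theta wins every pairwise contest, so Theta is the Condorcet winner.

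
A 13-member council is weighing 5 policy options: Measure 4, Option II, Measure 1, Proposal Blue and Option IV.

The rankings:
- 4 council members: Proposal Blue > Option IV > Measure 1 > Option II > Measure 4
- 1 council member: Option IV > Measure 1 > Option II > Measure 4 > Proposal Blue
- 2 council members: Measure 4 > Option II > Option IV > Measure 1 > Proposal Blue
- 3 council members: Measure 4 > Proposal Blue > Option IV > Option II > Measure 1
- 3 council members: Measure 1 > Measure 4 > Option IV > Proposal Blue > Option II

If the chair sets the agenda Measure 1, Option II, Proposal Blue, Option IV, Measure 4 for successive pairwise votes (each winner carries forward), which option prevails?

Measure 4

Round 1: Measure 1 vs Option II — 8–5, Measure 1 advances.
Round 2: Measure 1 vs Proposal Blue — 6–7, Proposal Blue advances.
Round 3: Proposal Blue vs Option IV — 7–6, Proposal Blue advances.
Round 4: Proposal Blue vs Measure 4 — 4–9, Measure 4 advances.
The agenda winner is Measure 4.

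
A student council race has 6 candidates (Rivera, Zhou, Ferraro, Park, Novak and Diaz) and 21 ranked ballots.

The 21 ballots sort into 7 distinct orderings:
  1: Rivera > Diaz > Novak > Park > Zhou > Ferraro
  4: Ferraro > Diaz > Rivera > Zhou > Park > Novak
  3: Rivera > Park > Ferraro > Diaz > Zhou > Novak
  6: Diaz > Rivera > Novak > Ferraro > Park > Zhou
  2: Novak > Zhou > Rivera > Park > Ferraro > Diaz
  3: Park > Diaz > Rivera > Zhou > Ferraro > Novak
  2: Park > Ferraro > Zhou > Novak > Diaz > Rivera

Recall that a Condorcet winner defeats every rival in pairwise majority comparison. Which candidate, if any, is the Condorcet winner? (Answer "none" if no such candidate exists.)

none

Head-to-head results (21 voters):
Rivera vs Zhou: Rivera preferred on 1+4+3+6+3 = 17 ballots; Rivera wins 17–4.
Rivera vs Ferraro: Rivera preferred on 1+3+6+2+3 = 15 ballots; Rivera wins 15–6.
Rivera vs Park: 16 to 5, Rivera.
Rivera vs Novak: 1+4+3+6+3 = 17 for Rivera, 4 for Novak — Rivera by 17–4.
Rivera vs Diaz: 1+3+2 = 6 for Rivera, 15 for Diaz — Diaz by 15–6.
Zhou vs Ferraro: Zhou preferred on 1+2+3 = 6 ballots; Ferraro wins 15–6.
Zhou vs Park: 4+2 = 6 for Zhou, 15 for Park — Park by 15–6.
Zhou vs Novak: 4+3+3+2 = 12 for Zhou, 9 for Novak — Zhou by 12–9.
Zhou vs Diaz: Zhou is ranked higher on 2+2 = 4 ballots, Diaz on 17. Diaz wins 17–4.
Ferraro vs Park: Ferraro is ranked higher on 4+6 = 10 ballots, Park on 11. Park wins 11–10.
Ferraro vs Novak: 12 to 9, Ferraro.
Ferraro vs Diaz: Ferraro preferred on 4+3+2+2 = 11 ballots; Ferraro wins 11–10.
Park vs Novak: Park is ranked higher on 4+3+3+2 = 12 ballots, Novak on 9. Park wins 12–9.
Park vs Diaz: Park is ranked higher on 3+2+3+2 = 10 ballots, Diaz on 11. Diaz wins 11–10.
Novak vs Diaz: 2+2 = 4 for Novak, 17 for Diaz — Diaz by 17–4.
No candidate is unbeaten: Rivera loses to Diaz; Zhou loses to Rivera; Ferraro loses to Rivera; Park loses to Rivera; Novak loses to Rivera; Diaz loses to Ferraro. In particular Rivera beats Ferraro beats Diaz beats Rivera is a majority cycle — no Condorcet winner exists.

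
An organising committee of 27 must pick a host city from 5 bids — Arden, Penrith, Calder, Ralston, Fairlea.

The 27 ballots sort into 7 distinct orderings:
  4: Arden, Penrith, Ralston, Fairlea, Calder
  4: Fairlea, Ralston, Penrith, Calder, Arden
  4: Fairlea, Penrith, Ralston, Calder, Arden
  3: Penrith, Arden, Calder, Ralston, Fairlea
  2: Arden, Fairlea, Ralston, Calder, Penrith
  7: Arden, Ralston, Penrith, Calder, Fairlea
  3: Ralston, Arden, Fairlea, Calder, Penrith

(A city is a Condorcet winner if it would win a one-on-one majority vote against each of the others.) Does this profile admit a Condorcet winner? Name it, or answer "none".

Check each pair by majority over 27 ballots:
Arden vs Penrith: 4+2+7+3 = 16 for Arden, 11 for Penrith — Arden by 16–11.
Arden vs Calder: 19 to 8, Arden.
Arden vs Ralston: Arden wins 16–11.
Arden vs Fairlea: Arden wins 19–8.
Penrith vs Calder: Penrith preferred on 4+4+4+3+7 = 22 ballots; Penrith wins 22–5.
Penrith vs Ralston: Penrith preferred on 4+4+3 = 11 ballots; Ralston wins 16–11.
Penrith vs Fairlea: 14 to 13, Penrith.
Calder vs Ralston: Calder preferred on 3 ballots; Ralston wins 24–3.
Calder–Fairlea: Fairlea 17–10.
Ralston vs Fairlea: Ralston wins 17–10.
Arden wins every pairwise contest, so Arden is the Condorcet winner.

Arden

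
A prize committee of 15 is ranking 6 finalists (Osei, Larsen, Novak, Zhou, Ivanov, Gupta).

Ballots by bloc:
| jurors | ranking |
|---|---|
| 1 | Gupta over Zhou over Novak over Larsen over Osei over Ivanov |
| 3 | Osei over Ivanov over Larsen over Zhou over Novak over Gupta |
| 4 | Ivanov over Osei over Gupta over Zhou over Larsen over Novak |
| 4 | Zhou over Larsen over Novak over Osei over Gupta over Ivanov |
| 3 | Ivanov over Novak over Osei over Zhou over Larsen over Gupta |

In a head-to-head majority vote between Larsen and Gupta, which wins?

Larsen

Ballots ranking Larsen above Gupta: 3 + 4 + 3 = 10.
Ballots ranking Gupta above Larsen: 15 − 10 = 5.
Larsen wins the head-to-head 10–5.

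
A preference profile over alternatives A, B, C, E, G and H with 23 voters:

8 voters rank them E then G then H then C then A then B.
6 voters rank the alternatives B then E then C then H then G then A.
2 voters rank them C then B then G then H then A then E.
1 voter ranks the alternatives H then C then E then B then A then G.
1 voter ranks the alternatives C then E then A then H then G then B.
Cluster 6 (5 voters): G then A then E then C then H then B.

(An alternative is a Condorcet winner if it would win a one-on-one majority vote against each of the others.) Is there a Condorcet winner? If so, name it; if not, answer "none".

E

Head-to-head results (23 voters):
A vs B: 14 to 9, A.
A vs C: 5 to 18, C.
A vs E: A is ranked higher on 2+5 = 7 ballots, E on 16. E wins 16–7.
A vs G: A is ranked higher on 1+1 = 2 ballots, G on 21. G wins 21–2.
A vs H: 1+5 = 6 for A, 17 for H — H by 17–6.
B vs C: 6 to 17, C.
B vs E: B preferred on 6+2 = 8 ballots; E wins 15–8.
B vs G: B is ranked higher on 6+2+1 = 9 ballots, G on 14. G wins 14–9.
B vs H: 8 to 15, H.
C vs E: C is ranked higher on 2+1+1 = 4 ballots, E on 19. E wins 19–4.
C vs G: 6+2+1+1 = 10 for C, 13 for G — G by 13–10.
C vs H: 6+2+1+5 = 14 for C, 9 for H — C by 14–9.
E vs G: E is ranked higher on 8+6+1+1 = 16 ballots, G on 7. E wins 16–7.
E vs H: 8+6+1+5 = 20 for E, 3 for H — E by 20–3.
G vs H: G is ranked higher on 8+2+5 = 15 ballots, H on 8. G wins 15–8.
E defeats every rival head-to-head and is the Condorcet winner.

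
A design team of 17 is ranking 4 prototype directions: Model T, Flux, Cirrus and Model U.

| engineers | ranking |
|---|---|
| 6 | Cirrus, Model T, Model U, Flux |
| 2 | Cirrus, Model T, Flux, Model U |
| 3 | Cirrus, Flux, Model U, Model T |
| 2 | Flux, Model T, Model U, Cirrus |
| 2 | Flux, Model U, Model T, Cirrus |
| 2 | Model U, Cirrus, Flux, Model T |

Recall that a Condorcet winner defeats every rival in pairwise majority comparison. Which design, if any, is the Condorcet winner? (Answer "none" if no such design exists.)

Check each pair by majority over 17 ballots:
Model T vs Flux: 6+2 = 8 for Model T, 9 for Flux — Flux by 9–8.
Model T vs Cirrus: Model T preferred on 2+2 = 4 ballots; Cirrus wins 13–4.
Model T vs Model U: Model T is ranked higher on 6+2+2 = 10 ballots, Model U on 7. Model T wins 10–7.
Flux vs Cirrus: Flux preferred on 2+2 = 4 ballots; Cirrus wins 13–4.
Flux vs Model U: Flux is ranked higher on 2+3+2+2 = 9 ballots, Model U on 8. Flux wins 9–8.
Cirrus vs Model U: Cirrus is ranked higher on 6+2+3 = 11 ballots, Model U on 6. Cirrus wins 11–6.
Cirrus defeats every rival head-to-head and is the Condorcet winner.

Cirrus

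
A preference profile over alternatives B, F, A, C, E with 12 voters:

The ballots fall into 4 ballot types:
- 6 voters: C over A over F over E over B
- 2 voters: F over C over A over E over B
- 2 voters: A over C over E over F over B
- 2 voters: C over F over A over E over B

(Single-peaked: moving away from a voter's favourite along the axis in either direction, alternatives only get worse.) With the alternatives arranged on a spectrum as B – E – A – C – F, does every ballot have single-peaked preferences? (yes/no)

Axis positions: B=1, E=2, A=3, C=4, F=5.
Ballot type 1 (peak C at position 4): ranking walks positions 4-3-5-2-1, expanding outward from the peak — single-peaked.
Ballot type 2 (peak F at position 5): ranking walks positions 5-4-3-2-1, expanding outward from the peak — single-peaked.
Ballot type 3 (peak A at position 3): ranking walks positions 3-4-2-5-1, expanding outward from the peak — single-peaked.
Ballot type 4 (peak C at position 4): ranking walks positions 4-5-3-2-1, expanding outward from the peak — single-peaked.
Every ranking is single-peaked on this axis.

yes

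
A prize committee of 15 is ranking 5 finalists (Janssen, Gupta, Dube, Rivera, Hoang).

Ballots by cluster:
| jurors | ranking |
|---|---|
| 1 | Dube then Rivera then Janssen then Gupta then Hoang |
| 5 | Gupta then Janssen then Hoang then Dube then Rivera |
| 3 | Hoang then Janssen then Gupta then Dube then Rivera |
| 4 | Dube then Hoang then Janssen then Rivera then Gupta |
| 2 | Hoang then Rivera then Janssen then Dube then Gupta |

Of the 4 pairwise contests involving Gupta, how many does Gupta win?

2

Gupta against each rival (15 jurors):
Gupta vs Janssen: Janssen, 10–5.
Gupta vs Dube: 8 to 7, Gupta.
Gupta vs Rivera: Gupta, 8–7.
Gupta vs Hoang: Gupta is ranked higher on 1+5 = 6 ballots, Hoang on 9. Hoang wins 9–6.
Gupta beats Dube, Rivera; loses to Janssen, Hoang — 2 pairwise wins.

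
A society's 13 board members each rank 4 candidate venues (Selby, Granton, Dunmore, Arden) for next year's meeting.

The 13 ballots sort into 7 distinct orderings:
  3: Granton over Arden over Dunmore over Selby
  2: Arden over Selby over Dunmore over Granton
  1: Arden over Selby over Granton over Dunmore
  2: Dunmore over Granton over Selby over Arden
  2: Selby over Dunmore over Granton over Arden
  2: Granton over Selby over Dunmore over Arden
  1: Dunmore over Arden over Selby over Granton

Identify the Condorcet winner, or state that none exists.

Check each pair by majority over 13 ballots:
Selby vs Granton: Granton, 7–6.
Selby–Dunmore: Selby 7–6.
Selby vs Arden: Arden wins 7–6.
Granton vs Dunmore: Dunmore wins 7–6.
Granton vs Arden: Granton, 9–4.
Dunmore vs Arden: Dunmore, 7–6.
No city is unbeaten: Selby loses to Granton; Granton loses to Dunmore; Dunmore loses to Selby; Arden loses to Granton. In particular Selby > Dunmore > Granton > Selby is a majority cycle — no Condorcet winner exists.

none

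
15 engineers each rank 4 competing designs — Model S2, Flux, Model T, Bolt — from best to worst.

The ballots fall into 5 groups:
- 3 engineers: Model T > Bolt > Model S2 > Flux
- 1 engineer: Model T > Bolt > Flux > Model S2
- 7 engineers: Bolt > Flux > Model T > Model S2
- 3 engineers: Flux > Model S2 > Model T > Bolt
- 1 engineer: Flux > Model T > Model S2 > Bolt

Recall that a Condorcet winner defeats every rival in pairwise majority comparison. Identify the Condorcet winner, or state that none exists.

Pairwise majorities:
Model S2 vs Flux: Model S2 preferred on 3 ballots; Flux wins 12–3.
Model S2–Model T: Model T 12–3.
Model S2 vs Bolt: Bolt, 11–4.
Flux vs Model T: Flux is ranked higher on 7+3+1 = 11 ballots, Model T on 4. Flux wins 11–4.
Flux vs Bolt: 3+1 = 4 for Flux, 11 for Bolt — Bolt by 11–4.
Model T vs Bolt: Model T preferred on 3+1+3+1 = 8 ballots; Model T wins 8–7.
Every design loses at least once (Model S2 loses to Flux; Flux loses to Bolt; Model T loses to Flux; Bolt loses to Model T). The majority relation contains the cycle Flux beats Model T beats Bolt beats Flux, so there is no Condorcet winner.

none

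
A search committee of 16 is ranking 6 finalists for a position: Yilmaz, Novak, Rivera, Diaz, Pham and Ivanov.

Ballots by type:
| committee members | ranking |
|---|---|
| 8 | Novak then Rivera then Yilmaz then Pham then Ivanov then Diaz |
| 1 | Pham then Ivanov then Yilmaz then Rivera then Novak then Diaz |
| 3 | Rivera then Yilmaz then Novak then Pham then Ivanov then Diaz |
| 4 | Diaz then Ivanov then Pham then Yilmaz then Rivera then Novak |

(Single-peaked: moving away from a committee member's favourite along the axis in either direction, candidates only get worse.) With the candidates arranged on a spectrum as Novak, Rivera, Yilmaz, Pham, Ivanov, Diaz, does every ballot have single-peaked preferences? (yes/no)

Axis positions: Novak=1, Rivera=2, Yilmaz=3, Pham=4, Ivanov=5, Diaz=6.
Type 1 (peak Novak at position 1): ranking walks positions 1-2-3-4-5-6, expanding outward from the peak — single-peaked.
Type 2 (peak Pham at position 4): ranking walks positions 4-5-3-2-1-6, expanding outward from the peak — single-peaked.
Type 3 (peak Rivera at position 2): ranking walks positions 2-3-1-4-5-6, expanding outward from the peak — single-peaked.
Type 4 (peak Diaz at position 6): ranking walks positions 6-5-4-3-2-1, expanding outward from the peak — single-peaked.
Every ranking is single-peaked on this axis.

yes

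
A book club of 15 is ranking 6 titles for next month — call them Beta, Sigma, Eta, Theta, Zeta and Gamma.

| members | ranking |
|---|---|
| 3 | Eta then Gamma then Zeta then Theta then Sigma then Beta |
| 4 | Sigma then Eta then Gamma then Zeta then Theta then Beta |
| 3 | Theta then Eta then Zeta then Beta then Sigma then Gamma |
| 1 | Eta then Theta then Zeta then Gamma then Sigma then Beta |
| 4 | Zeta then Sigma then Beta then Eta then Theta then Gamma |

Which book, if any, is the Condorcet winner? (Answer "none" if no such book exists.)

none

Pairwise majorities:
Beta–Sigma: Sigma 12–3.
Beta vs Eta: Eta wins 11–4.
Beta vs Theta: Theta wins 11–4.
Beta–Zeta: Zeta 15–0.
Beta vs Gamma: Gamma, 8–7.
Sigma vs Eta: Sigma, 8–7.
Sigma vs Theta: Sigma wins 8–7.
Sigma vs Zeta: Zeta wins 11–4.
Sigma vs Gamma: Sigma wins 11–4.
Eta vs Theta: Eta wins 12–3.
Eta vs Zeta: Eta, 11–4.
Eta vs Gamma: Eta wins 15–0.
Theta vs Zeta: Zeta, 11–4.
Theta vs Gamma: Theta, 8–7.
Zeta vs Gamma: Zeta wins 8–7.
Each book drops at least one matchup (Beta loses to Sigma; Sigma loses to Zeta; Eta loses to Sigma; Theta loses to Sigma; Zeta loses to Eta; Gamma loses to Sigma); the cycle Sigma beats Eta beats Zeta beats Sigma rules out a Condorcet winner.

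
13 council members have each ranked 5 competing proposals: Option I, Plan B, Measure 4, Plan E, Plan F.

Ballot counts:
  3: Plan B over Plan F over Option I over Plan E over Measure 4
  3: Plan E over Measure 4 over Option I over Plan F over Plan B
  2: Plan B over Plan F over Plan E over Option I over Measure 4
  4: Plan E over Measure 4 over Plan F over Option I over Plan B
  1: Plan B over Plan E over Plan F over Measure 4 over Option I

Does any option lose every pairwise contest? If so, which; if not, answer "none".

Plan B

Head-to-head results (13 council members):
Option I vs Plan B: Option I preferred on 3+4 = 7 ballots; Option I wins 7–6.
Option I–Measure 4: Measure 4 8–5.
Option I vs Plan E: Option I preferred on 3 ballots; Plan E wins 10–3.
Option I vs Plan F: Option I preferred on 3 ballots; Plan F wins 10–3.
Plan B vs Measure 4: Measure 4 wins 7–6.
Plan B vs Plan E: Plan B is ranked higher on 3+2+1 = 6 ballots, Plan E on 7. Plan E wins 7–6.
Plan B vs Plan F: Plan F wins 7–6.
Measure 4 vs Plan E: Measure 4 preferred on 0 ballots; Plan E wins 13–0.
Measure 4–Plan F: Measure 4 7–6.
Plan E vs Plan F: Plan E preferred on 3+4+1 = 8 ballots; Plan E wins 8–5.
Only Plan B has no wins; Plan B is the Condorcet loser.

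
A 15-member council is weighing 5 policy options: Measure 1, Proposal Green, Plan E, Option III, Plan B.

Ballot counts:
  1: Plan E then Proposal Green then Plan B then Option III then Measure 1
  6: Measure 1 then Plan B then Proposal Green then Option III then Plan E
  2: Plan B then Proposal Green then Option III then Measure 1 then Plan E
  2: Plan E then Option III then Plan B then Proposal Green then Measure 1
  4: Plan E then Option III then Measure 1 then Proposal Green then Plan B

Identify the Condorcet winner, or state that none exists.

none

Pairwise majorities:
Measure 1 vs Proposal Green: 10 to 5, Measure 1.
Measure 1 vs Plan E: Measure 1 preferred on 6+2 = 8 ballots; Measure 1 wins 8–7.
Measure 1 vs Option III: Measure 1 preferred on 6 ballots; Option III wins 9–6.
Measure 1 vs Plan B: 6+4 = 10 for Measure 1, 5 for Plan B — Measure 1 by 10–5.
Proposal Green vs Plan E: Proposal Green preferred on 6+2 = 8 ballots; Proposal Green wins 8–7.
Proposal Green vs Option III: Proposal Green preferred on 1+6+2 = 9 ballots; Proposal Green wins 9–6.
Proposal Green vs Plan B: 1+4 = 5 for Proposal Green, 10 for Plan B — Plan B by 10–5.
Plan E vs Option III: Plan E preferred on 1+2+4 = 7 ballots; Option III wins 8–7.
Plan E vs Plan B: Plan E is ranked higher on 1+2+4 = 7 ballots, Plan B on 8. Plan B wins 8–7.
Option III vs Plan B: 6 to 9, Plan B.
Every option loses at least once (Measure 1 loses to Option III; Proposal Green loses to Measure 1; Plan E loses to Measure 1; Option III loses to Proposal Green; Plan B loses to Measure 1). The majority relation contains the cycle Measure 1 > Proposal Green > Option III > Measure 1, so there is no Condorcet winner.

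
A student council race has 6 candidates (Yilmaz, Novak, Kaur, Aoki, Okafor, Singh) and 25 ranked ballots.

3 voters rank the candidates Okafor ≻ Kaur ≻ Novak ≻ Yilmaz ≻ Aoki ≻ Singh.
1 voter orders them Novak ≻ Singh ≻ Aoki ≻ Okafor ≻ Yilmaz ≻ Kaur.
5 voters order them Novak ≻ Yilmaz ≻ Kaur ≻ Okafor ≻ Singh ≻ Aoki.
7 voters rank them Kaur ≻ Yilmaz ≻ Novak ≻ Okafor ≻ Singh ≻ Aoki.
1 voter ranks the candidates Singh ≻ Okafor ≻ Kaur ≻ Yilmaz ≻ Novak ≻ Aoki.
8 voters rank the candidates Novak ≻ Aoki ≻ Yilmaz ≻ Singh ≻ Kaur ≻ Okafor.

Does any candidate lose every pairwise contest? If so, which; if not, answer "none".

Head-to-head results (25 voters):
Yilmaz vs Novak: Yilmaz is ranked higher on 7+1 = 8 ballots, Novak on 17. Novak wins 17–8.
Yilmaz vs Kaur: Yilmaz preferred on 1+5+8 = 14 ballots; Yilmaz wins 14–11.
Yilmaz–Aoki: Yilmaz 16–9.
Yilmaz–Okafor: Yilmaz 20–5.
Yilmaz vs Singh: 3+5+7+8 = 23 for Yilmaz, 2 for Singh — Yilmaz by 23–2.
Novak vs Kaur: 1+5+8 = 14 for Novak, 11 for Kaur — Novak by 14–11.
Novak vs Aoki: 25 to 0, Novak.
Novak vs Okafor: Novak wins 21–4.
Novak–Singh: Novak 24–1.
Kaur vs Aoki: Kaur preferred on 3+5+7+1 = 16 ballots; Kaur wins 16–9.
Kaur vs Okafor: Kaur is ranked higher on 5+7+8 = 20 ballots, Okafor on 5. Kaur wins 20–5.
Kaur vs Singh: Kaur, 15–10.
Aoki vs Okafor: Okafor, 16–9.
Aoki vs Singh: Singh wins 14–11.
Okafor vs Singh: Okafor, 15–10.
Aoki loses to every other candidate — it is the Condorcet loser.

Aoki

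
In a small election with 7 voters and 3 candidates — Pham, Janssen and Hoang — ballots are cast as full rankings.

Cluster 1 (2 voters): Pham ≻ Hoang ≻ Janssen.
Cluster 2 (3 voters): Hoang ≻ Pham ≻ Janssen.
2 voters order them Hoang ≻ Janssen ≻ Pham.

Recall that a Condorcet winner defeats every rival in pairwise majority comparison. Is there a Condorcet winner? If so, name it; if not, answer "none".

Hoang

Head-to-head results (7 voters):
Pham vs Janssen: Pham wins 5–2.
Pham–Hoang: Hoang 5–2.
Janssen–Hoang: Hoang 7–0.
Hoang beats each of Pham, Janssen — Hoang is the Condorcet winner.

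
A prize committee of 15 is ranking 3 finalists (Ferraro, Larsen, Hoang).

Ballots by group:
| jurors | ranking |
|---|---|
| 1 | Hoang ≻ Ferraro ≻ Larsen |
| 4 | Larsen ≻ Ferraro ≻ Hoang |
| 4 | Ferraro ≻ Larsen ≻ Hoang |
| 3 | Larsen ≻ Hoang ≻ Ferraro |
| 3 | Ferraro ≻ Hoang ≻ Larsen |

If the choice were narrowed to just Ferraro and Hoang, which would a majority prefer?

Ferraro

Ballots ranking Ferraro above Hoang: 4 + 4 + 3 = 11.
Ballots ranking Hoang above Ferraro: 15 − 11 = 4.
Ferraro wins the head-to-head 11–4.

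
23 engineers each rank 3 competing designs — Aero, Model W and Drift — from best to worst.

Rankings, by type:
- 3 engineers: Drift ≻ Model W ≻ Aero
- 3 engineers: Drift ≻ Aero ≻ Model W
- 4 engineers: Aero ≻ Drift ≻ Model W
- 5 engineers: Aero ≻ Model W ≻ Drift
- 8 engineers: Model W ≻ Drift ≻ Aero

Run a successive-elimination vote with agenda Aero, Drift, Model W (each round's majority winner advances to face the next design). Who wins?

Round 1: Aero vs Drift — 9–14, Drift advances.
Round 2: Drift vs Model W — 10–13, Model W advances.
Model W survives the agenda.

Model W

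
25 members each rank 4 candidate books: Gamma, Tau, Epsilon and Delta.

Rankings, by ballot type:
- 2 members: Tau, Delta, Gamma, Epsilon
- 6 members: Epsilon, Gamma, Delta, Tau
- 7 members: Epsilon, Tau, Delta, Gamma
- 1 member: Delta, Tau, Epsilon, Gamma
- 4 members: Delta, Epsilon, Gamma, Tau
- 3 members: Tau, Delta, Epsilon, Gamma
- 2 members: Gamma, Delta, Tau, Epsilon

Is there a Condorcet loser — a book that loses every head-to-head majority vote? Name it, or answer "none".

Pairwise majorities:
Gamma vs Tau: Tau wins 13–12.
Gamma vs Epsilon: Epsilon, 21–4.
Gamma–Delta: Delta 17–8.
Tau vs Epsilon: 8 to 17, Epsilon.
Tau–Delta: Delta 13–12.
Epsilon vs Delta: 6+7 = 13 for Epsilon, 12 for Delta — Epsilon by 13–12.
Only Gamma has no wins; Gamma is the Condorcet loser.

Gamma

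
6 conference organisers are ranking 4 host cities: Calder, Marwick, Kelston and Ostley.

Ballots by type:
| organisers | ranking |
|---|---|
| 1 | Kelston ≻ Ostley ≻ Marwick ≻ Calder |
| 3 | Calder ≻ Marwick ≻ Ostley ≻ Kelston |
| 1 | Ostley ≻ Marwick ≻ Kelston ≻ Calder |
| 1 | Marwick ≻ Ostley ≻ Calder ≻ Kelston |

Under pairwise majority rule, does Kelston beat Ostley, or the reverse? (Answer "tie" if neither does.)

Ballots ranking Kelston above Ostley: 1.
Ballots ranking Ostley above Kelston: 6 − 1 = 5.
Ostley wins the head-to-head 5–1.

Ostley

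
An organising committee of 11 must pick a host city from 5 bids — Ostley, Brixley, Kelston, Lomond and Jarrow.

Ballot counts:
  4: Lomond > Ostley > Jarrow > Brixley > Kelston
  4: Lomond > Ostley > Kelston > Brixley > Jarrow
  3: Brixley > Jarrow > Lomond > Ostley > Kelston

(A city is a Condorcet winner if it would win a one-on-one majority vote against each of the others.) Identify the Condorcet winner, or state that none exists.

Lomond

Head-to-head results (11 organisers):
Ostley vs Brixley: Ostley preferred on 4+4 = 8 ballots; Ostley wins 8–3.
Ostley vs Kelston: Ostley preferred on 4+4+3 = 11 ballots; Ostley wins 11–0.
Ostley vs Lomond: 0 to 11, Lomond.
Ostley vs Jarrow: Ostley preferred on 4+4 = 8 ballots; Ostley wins 8–3.
Brixley vs Kelston: 4+3 = 7 for Brixley, 4 for Kelston — Brixley by 7–4.
Brixley vs Lomond: Brixley preferred on 3 ballots; Lomond wins 8–3.
Brixley vs Jarrow: 7 to 4, Brixley.
Kelston vs Lomond: 0 to 11, Lomond.
Kelston vs Jarrow: 4 to 7, Jarrow.
Lomond vs Jarrow: Lomond preferred on 4+4 = 8 ballots; Lomond wins 8–3.
Lomond wins every pairwise contest, so Lomond is the Condorcet winner.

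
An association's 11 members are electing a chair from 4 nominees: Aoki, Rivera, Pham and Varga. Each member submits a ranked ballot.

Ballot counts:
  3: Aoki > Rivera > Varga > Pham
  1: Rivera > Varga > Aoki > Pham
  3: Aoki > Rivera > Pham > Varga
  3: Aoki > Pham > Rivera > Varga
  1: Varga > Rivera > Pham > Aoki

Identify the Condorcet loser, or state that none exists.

Varga

Head-to-head results (11 voters):
Aoki vs Rivera: Aoki, 9–2.
Aoki vs Pham: Aoki, 10–1.
Aoki vs Varga: 9 to 2, Aoki.
Rivera vs Pham: 8 to 3, Rivera.
Rivera vs Varga: 3+1+3+3 = 10 for Rivera, 1 for Varga — Rivera by 10–1.
Pham vs Varga: Pham is ranked higher on 3+3 = 6 ballots, Varga on 5. Pham wins 6–5.
Only Varga has no wins; Varga is the Condorcet loser.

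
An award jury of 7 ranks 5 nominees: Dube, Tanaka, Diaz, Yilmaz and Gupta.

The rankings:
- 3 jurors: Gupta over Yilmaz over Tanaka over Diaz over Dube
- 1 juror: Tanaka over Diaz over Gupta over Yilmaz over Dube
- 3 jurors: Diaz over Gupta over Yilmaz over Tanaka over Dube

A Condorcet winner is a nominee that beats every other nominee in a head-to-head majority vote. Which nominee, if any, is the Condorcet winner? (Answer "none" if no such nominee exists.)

Head-to-head results (7 jurors):
Dube–Tanaka: Tanaka 7–0.
Dube vs Diaz: Dube is ranked higher on 0 ballots, Diaz on 7. Diaz wins 7–0.
Dube vs Yilmaz: Dube is ranked higher on 0 ballots, Yilmaz on 7. Yilmaz wins 7–0.
Dube–Gupta: Gupta 7–0.
Tanaka vs Diaz: Tanaka is ranked higher on 3+1 = 4 ballots, Diaz on 3. Tanaka wins 4–3.
Tanaka–Yilmaz: Yilmaz 6–1.
Tanaka vs Gupta: Gupta wins 6–1.
Diaz–Yilmaz: Diaz 4–3.
Diaz vs Gupta: 1+3 = 4 for Diaz, 3 for Gupta — Diaz by 4–3.
Yilmaz vs Gupta: Yilmaz preferred on 0 ballots; Gupta wins 7–0.
Each nominee drops at least one matchup (Dube loses to Tanaka; Tanaka loses to Yilmaz; Diaz loses to Tanaka; Yilmaz loses to Diaz; Gupta loses to Diaz); the cycle Tanaka → Diaz → Yilmaz → Tanaka rules out a Condorcet winner.

none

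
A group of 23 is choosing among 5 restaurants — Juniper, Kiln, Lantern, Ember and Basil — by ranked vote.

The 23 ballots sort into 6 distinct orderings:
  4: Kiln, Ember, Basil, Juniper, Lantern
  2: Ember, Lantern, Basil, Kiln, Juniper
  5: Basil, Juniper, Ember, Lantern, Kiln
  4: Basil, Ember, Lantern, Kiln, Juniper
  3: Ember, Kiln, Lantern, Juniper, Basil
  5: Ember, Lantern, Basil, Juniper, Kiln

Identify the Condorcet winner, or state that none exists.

Ember

Check each pair by majority over 23 ballots:
Juniper vs Kiln: Juniper preferred on 5+5 = 10 ballots; Kiln wins 13–10.
Juniper vs Lantern: Juniper preferred on 4+5 = 9 ballots; Lantern wins 14–9.
Juniper vs Ember: 5 to 18, Ember.
Juniper vs Basil: Juniper is ranked higher on 3 ballots, Basil on 20. Basil wins 20–3.
Kiln vs Lantern: Kiln preferred on 4+3 = 7 ballots; Lantern wins 16–7.
Kiln vs Ember: Kiln preferred on 4 ballots; Ember wins 19–4.
Kiln vs Basil: 4+3 = 7 for Kiln, 16 for Basil — Basil by 16–7.
Lantern vs Ember: 0 for Lantern, 23 for Ember — Ember by 23–0.
Lantern vs Basil: 10 to 13, Basil.
Ember vs Basil: Ember preferred on 4+2+3+5 = 14 ballots; Ember wins 14–9.
Ember defeats every rival head-to-head and is the Condorcet winner.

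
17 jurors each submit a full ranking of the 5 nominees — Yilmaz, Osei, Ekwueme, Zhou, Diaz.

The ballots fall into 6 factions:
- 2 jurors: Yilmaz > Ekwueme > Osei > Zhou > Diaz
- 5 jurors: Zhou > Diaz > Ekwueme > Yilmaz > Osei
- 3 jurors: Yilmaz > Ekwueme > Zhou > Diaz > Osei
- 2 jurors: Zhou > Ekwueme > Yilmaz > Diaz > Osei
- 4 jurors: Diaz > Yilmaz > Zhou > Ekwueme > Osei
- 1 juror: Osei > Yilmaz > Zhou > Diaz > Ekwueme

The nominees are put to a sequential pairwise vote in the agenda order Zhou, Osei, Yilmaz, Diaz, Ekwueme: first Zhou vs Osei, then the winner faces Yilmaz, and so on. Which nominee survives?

Round 1: Zhou vs Osei — 14–3, Zhou advances.
Round 2: Zhou vs Yilmaz — 7–10, Yilmaz advances.
Round 3: Yilmaz vs Diaz — 8–9, Diaz advances.
Round 4: Diaz vs Ekwueme — 10–7, Diaz advances.
Diaz survives the agenda.

Diaz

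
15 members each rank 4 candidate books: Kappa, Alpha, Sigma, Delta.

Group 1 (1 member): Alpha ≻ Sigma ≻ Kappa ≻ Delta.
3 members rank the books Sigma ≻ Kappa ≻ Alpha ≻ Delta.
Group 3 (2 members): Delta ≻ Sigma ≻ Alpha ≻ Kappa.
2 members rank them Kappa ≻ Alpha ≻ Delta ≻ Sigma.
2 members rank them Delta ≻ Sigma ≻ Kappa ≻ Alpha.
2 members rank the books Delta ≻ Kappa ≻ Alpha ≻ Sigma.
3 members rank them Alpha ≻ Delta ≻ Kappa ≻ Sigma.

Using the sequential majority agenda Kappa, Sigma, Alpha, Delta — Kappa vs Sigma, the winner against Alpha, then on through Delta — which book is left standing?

Alpha

Round 1: Kappa vs Sigma — 7–8, Sigma advances.
Round 2: Sigma vs Alpha — 7–8, Alpha advances.
Round 3: Alpha vs Delta — 9–6, Alpha advances.
Alpha survives the agenda.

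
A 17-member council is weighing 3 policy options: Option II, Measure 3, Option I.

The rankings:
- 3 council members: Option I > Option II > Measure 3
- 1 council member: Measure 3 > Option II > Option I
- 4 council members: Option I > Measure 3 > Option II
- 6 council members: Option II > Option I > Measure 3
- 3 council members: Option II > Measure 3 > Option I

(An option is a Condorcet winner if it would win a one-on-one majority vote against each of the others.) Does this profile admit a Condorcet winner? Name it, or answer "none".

Option II

Head-to-head results (17 council members):
Option II vs Measure 3: 12 to 5, Option II.
Option II vs Option I: 10 to 7, Option II.
Measure 3 vs Option I: 1+3 = 4 for Measure 3, 13 for Option I — Option I by 13–4.
Option II beats each of Measure 3, Option I — Option II is the Condorcet winner.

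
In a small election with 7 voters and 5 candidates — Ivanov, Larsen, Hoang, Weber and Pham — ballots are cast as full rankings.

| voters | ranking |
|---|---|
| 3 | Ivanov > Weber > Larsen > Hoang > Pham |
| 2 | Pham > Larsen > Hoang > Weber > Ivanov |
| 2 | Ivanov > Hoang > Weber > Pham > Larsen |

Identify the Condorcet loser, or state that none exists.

Pairwise majorities:
Ivanov vs Larsen: Ivanov is ranked higher on 3+2 = 5 ballots, Larsen on 2. Ivanov wins 5–2.
Ivanov vs Hoang: Ivanov preferred on 3+2 = 5 ballots; Ivanov wins 5–2.
Ivanov vs Weber: 5 to 2, Ivanov.
Ivanov–Pham: Ivanov 5–2.
Larsen vs Hoang: Larsen wins 5–2.
Larsen–Weber: Weber 5–2.
Larsen vs Pham: Pham, 4–3.
Hoang–Weber: Hoang 4–3.
Hoang vs Pham: Hoang preferred on 3+2 = 5 ballots; Hoang wins 5–2.
Weber–Pham: Weber 5–2.
Each candidate has at least one pairwise win (Ivanov beats Larsen; Larsen beats Hoang; Hoang beats Weber; Weber beats Larsen; Pham beats Larsen) — no Condorcet loser.

none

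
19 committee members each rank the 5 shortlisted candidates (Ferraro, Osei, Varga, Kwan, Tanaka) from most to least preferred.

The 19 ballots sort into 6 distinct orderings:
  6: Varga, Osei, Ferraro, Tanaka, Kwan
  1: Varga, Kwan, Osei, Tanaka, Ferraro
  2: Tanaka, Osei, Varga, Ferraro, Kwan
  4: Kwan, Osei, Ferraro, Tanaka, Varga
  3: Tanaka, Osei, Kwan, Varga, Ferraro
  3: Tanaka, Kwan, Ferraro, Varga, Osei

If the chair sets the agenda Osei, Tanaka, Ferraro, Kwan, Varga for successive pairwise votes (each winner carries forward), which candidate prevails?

Round 1: Osei vs Tanaka — 11–8, Osei advances.
Round 2: Osei vs Ferraro — 16–3, Osei advances.
Round 3: Osei vs Kwan — 11–8, Osei advances.
Round 4: Osei vs Varga — 9–10, Varga advances.
Varga survives the agenda.

Varga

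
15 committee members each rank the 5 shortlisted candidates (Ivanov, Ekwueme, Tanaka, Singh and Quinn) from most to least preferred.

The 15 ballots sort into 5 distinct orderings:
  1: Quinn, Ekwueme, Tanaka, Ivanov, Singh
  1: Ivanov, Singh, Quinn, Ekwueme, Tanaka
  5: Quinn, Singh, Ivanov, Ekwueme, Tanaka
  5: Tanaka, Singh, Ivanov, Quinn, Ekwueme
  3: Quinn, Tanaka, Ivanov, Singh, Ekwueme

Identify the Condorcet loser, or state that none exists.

Ekwueme

Pairwise majorities:
Ivanov–Ekwueme: Ivanov 14–1.
Ivanov vs Tanaka: Tanaka wins 9–6.
Ivanov vs Singh: Ivanov preferred on 1+1+3 = 5 ballots; Singh wins 10–5.
Ivanov vs Quinn: 6 to 9, Quinn.
Ekwueme vs Tanaka: Tanaka, 8–7.
Ekwueme vs Singh: 1 for Ekwueme, 14 for Singh — Singh by 14–1.
Ekwueme vs Quinn: Quinn, 15–0.
Tanaka vs Singh: 9 to 6, Tanaka.
Tanaka–Quinn: Quinn 10–5.
Singh vs Quinn: Singh is ranked higher on 1+5 = 6 ballots, Quinn on 9. Quinn wins 9–6.
Only Ekwueme has no wins; Ekwueme is the Condorcet loser.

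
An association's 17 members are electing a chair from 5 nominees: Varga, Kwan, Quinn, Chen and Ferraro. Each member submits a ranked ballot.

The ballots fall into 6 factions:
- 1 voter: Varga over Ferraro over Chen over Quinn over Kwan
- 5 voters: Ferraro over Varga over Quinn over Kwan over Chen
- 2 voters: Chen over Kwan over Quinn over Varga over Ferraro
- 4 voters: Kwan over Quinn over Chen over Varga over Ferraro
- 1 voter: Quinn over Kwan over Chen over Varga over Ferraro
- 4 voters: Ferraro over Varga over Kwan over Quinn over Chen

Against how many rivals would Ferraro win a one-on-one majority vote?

Ferraro against each rival (17 voters):
Ferraro vs Varga: 5+4 = 9 for Ferraro, 8 for Varga — Ferraro by 9–8.
Ferraro vs Kwan: Ferraro preferred on 1+5+4 = 10 ballots; Ferraro wins 10–7.
Ferraro vs Quinn: Ferraro is ranked higher on 1+5+4 = 10 ballots, Quinn on 7. Ferraro wins 10–7.
Ferraro vs Chen: Ferraro, 10–7.
Ferraro beats Varga, Kwan, Quinn, Chen — 4 pairwise wins.

4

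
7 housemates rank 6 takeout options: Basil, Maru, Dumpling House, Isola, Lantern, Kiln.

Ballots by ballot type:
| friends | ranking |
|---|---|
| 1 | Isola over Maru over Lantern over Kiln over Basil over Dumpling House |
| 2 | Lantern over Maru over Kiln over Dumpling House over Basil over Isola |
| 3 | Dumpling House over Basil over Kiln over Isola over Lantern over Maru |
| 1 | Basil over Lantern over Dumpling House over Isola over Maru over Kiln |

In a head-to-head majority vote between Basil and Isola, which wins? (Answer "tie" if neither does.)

Ballots ranking Basil above Isola: 2 + 3 + 1 = 6.
Ballots ranking Isola above Basil: 7 − 6 = 1.
Basil wins the head-to-head 6–1.

Basil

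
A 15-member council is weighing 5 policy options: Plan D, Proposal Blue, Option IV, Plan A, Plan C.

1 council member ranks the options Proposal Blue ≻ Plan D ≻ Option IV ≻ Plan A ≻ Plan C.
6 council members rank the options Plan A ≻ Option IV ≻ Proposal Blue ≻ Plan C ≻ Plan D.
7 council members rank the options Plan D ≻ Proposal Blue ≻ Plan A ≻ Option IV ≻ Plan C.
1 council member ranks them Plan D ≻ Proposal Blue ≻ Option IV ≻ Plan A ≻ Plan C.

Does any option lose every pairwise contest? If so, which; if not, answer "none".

Plan C

Head-to-head results (15 council members):
Plan D vs Proposal Blue: Plan D wins 8–7.
Plan D vs Option IV: 9 to 6, Plan D.
Plan D vs Plan A: Plan D, 9–6.
Plan D vs Plan C: Plan D, 9–6.
Proposal Blue vs Option IV: Proposal Blue preferred on 1+7+1 = 9 ballots; Proposal Blue wins 9–6.
Proposal Blue vs Plan A: Proposal Blue wins 9–6.
Proposal Blue vs Plan C: Proposal Blue is ranked higher on 1+6+7+1 = 15 ballots, Plan C on 0. Proposal Blue wins 15–0.
Option IV vs Plan A: Option IV preferred on 1+1 = 2 ballots; Plan A wins 13–2.
Option IV–Plan C: Option IV 15–0.
Plan A–Plan C: Plan A 15–0.
Plan C loses to every other option — it is the Condorcet loser.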